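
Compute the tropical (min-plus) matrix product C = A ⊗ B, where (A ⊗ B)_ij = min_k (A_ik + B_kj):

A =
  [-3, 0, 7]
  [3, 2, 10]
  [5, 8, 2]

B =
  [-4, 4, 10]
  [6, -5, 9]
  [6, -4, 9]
A ⊗ B =
  [-7, -5, 7]
  [-1, -3, 11]
  [1, -2, 11]

Apply the min-plus product entry-by-entry:
  C[0][0] = min over k of (A[0][0] + B[0][0] = -3 + -4 = -7, A[0][1] + B[1][0] = 0 + 6 = 6, A[0][2] + B[2][0] = 7 + 6 = 13) = -7 (attained at k = 0)
  C[0][1] = min over k of (A[0][0] + B[0][1] = -3 + 4 = 1, A[0][1] + B[1][1] = 0 + -5 = -5, A[0][2] + B[2][1] = 7 + -4 = 3) = -5 (attained at k = 1)
  C[0][2] = min over k of (A[0][0] + B[0][2] = -3 + 10 = 7, A[0][1] + B[1][2] = 0 + 9 = 9, A[0][2] + B[2][2] = 7 + 9 = 16) = 7 (attained at k = 0)
  C[1][0] = min over k of (A[1][0] + B[0][0] = 3 + -4 = -1, A[1][1] + B[1][0] = 2 + 6 = 8, A[1][2] + B[2][0] = 10 + 6 = 16) = -1 (attained at k = 0)
  C[1][1] = min over k of (A[1][0] + B[0][1] = 3 + 4 = 7, A[1][1] + B[1][1] = 2 + -5 = -3, A[1][2] + B[2][1] = 10 + -4 = 6) = -3 (attained at k = 1)
  C[1][2] = min over k of (A[1][0] + B[0][2] = 3 + 10 = 13, A[1][1] + B[1][2] = 2 + 9 = 11, A[1][2] + B[2][2] = 10 + 9 = 19) = 11 (attained at k = 1)
  C[2][0] = min over k of (A[2][0] + B[0][0] = 5 + -4 = 1, A[2][1] + B[1][0] = 8 + 6 = 14, A[2][2] + B[2][0] = 2 + 6 = 8) = 1 (attained at k = 0)
  C[2][1] = min over k of (A[2][0] + B[0][1] = 5 + 4 = 9, A[2][1] + B[1][1] = 8 + -5 = 3, A[2][2] + B[2][1] = 2 + -4 = -2) = -2 (attained at k = 2)
  C[2][2] = min over k of (A[2][0] + B[0][2] = 5 + 10 = 15, A[2][1] + B[1][2] = 8 + 9 = 17, A[2][2] + B[2][2] = 2 + 9 = 11) = 11 (attained at k = 2)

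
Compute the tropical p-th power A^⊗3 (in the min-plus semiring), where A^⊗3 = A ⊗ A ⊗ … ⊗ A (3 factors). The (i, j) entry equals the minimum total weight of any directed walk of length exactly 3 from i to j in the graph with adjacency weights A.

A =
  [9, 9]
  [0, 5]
A^⊗3 =
  [14, 18]
  [9, 14]

Each entry (A^⊗3)_ij equals the minimum over all length-3 walks i = v_0 → v_1 → … → v_3 = j of Σ_t A[v_t][v_{t+1}]. For example, for (i, j) = (0, 1) we minimise over 4 possible intermediate vertex sequences; the minimum is 18, attained along the walk 0 → 1 → 0 → 1.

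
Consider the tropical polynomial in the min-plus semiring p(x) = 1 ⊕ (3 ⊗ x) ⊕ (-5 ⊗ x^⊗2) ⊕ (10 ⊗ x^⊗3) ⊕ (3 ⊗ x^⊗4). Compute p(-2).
p(-2) = -9

A tropical monomial a ⊗ x^⊗i evaluates to a + i · x. Evaluating each term at x = -2:
  Term 0 contributes 1 + 0 · -2 = 1
  Term 1 contributes 3 + 1 · -2 = 1
  Term 2 contributes -5 + 2 · -2 = -9
  Term 3 contributes 10 + 3 · -2 = 4
  Term 4 contributes 3 + 4 · -2 = -5
p(-2) = ⊕ of these = min[1, 1, -9, 4, -5] = -9.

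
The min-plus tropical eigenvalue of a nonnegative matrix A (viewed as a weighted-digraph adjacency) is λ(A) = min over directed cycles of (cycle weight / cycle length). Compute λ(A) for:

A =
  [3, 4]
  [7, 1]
λ(A) = 1

Enumerate directed cycles and compute their means (weight / length). Sample:
  cycle 0 → 0: weight = 3, length = 1, mean = 3/1 ≈ 3.000
  cycle 1 → 1: weight = 1, length = 1, mean = 1/1 ≈ 1.000
  cycle 0 → 1 → 0: weight = 11, length = 2, mean = 11/2 ≈ 5.500
  cycle 1 → 0 → 1: weight = 11, length = 2, mean = 11/2 ≈ 5.500
Minimum mean = 1.000, attained e.g. along the cycle 1 → 1 with weight 1 and length 1. So λ(A) = 1/1 = 1.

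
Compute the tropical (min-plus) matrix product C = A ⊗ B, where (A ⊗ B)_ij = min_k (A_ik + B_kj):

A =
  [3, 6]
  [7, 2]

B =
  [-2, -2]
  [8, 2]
A ⊗ B =
  [1, 1]
  [5, 4]

Apply the min-plus product entry-by-entry:
  C[0][0] = min over k of (A[0][0] + B[0][0] = 3 + -2 = 1, A[0][1] + B[1][0] = 6 + 8 = 14) = 1 (attained at k = 0)
  C[0][1] = min over k of (A[0][0] + B[0][1] = 3 + -2 = 1, A[0][1] + B[1][1] = 6 + 2 = 8) = 1 (attained at k = 0)
  C[1][0] = min over k of (A[1][0] + B[0][0] = 7 + -2 = 5, A[1][1] + B[1][0] = 2 + 8 = 10) = 5 (attained at k = 0)
  C[1][1] = min over k of (A[1][0] + B[0][1] = 7 + -2 = 5, A[1][1] + B[1][1] = 2 + 2 = 4) = 4 (attained at k = 1)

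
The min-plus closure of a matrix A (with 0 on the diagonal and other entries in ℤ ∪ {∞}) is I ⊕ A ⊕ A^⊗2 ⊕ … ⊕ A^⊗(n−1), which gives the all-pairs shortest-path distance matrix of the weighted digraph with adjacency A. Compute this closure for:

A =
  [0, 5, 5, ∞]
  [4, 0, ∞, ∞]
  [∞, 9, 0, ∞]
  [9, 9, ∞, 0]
Closure =
  [0, 5, 5, ∞]
  [4, 0, 9, ∞]
  [13, 9, 0, ∞]
  [9, 9, 14, 0]

This is the Floyd-Warshall all-pairs shortest-path computation. For each intermediate vertex k = 0, 1, …, 3, update dist[i][j] ← min(dist[i][j], dist[i][k] + dist[k][j]). The final matrix gives, for each (i, j), the minimum total weight of any directed path from i to j (possibly empty when i = j).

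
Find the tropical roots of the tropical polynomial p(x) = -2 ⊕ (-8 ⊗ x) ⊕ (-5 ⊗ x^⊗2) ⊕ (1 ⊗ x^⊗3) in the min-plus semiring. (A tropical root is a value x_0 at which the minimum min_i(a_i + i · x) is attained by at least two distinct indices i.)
Roots: {-6, -3, 6}

Each tropical root is a break point of the lower envelope of the lines y = a_i + i · x (there are 4 lines, with slopes 0, 1, ..., 3). Only the lines that attain the minimum somewhere contribute to roots; other lines are dominated. Here the surviving (envelope) indices are i = 3, i = 2, i = 1, i = 0.
Intersections between consecutive envelope lines give the roots: for adjacent envelope indices i < j the intersection is x = (a_i − a_j) / (j − i). Reading off the sorted break points: {-6, -3, 6}.
Verification: at each break x_0, at least two indices attain the minimum of min_i(a_i + i · x_0).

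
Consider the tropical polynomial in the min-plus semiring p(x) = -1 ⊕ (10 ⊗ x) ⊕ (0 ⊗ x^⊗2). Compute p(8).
p(8) = -1

A tropical monomial a ⊗ x^⊗i evaluates to a + i · x. Evaluating each term at x = 8:
  Term 0 contributes -1 + 0 · 8 = -1
  Term 1 contributes 10 + 1 · 8 = 18
  Term 2 contributes 0 + 2 · 8 = 16
p(8) = ⊕ of these = min[-1, 18, 16] = -1.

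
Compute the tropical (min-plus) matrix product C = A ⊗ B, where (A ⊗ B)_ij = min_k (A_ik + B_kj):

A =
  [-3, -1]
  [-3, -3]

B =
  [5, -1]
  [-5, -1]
A ⊗ B =
  [-6, -4]
  [-8, -4]

Apply the min-plus product entry-by-entry:
  C[0][0] = min over k of (A[0][0] + B[0][0] = -3 + 5 = 2, A[0][1] + B[1][0] = -1 + -5 = -6) = -6 (attained at k = 1)
  C[0][1] = min over k of (A[0][0] + B[0][1] = -3 + -1 = -4, A[0][1] + B[1][1] = -1 + -1 = -2) = -4 (attained at k = 0)
  C[1][0] = min over k of (A[1][0] + B[0][0] = -3 + 5 = 2, A[1][1] + B[1][0] = -3 + -5 = -8) = -8 (attained at k = 1)
  C[1][1] = min over k of (A[1][0] + B[0][1] = -3 + -1 = -4, A[1][1] + B[1][1] = -3 + -1 = -4) = -4 (attained at k = 0)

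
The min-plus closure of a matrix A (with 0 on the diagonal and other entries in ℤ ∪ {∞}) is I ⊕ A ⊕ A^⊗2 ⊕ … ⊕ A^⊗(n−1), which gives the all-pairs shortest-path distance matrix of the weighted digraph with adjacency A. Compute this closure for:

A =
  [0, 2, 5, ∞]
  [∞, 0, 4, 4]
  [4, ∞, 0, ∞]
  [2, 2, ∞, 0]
Closure =
  [0, 2, 5, 6]
  [6, 0, 4, 4]
  [4, 6, 0, 10]
  [2, 2, 6, 0]

This is the Floyd-Warshall all-pairs shortest-path computation. For each intermediate vertex k = 0, 1, …, 3, update dist[i][j] ← min(dist[i][j], dist[i][k] + dist[k][j]). The final matrix gives, for each (i, j), the minimum total weight of any directed path from i to j (possibly empty when i = j).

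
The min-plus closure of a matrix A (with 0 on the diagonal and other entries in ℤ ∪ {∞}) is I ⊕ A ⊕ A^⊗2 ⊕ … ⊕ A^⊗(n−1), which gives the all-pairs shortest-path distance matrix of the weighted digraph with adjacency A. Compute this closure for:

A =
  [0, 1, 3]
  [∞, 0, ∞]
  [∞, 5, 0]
Closure =
  [0, 1, 3]
  [∞, 0, ∞]
  [∞, 5, 0]

This is the Floyd-Warshall all-pairs shortest-path computation. For each intermediate vertex k = 0, 1, …, 2, update dist[i][j] ← min(dist[i][j], dist[i][k] + dist[k][j]). The final matrix gives, for each (i, j), the minimum total weight of any directed path from i to j (possibly empty when i = j).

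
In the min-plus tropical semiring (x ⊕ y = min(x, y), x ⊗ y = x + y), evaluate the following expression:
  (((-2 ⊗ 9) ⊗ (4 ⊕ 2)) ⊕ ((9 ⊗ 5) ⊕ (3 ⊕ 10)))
(((-2 ⊗ 9) ⊗ (4 ⊕ 2)) ⊕ ((9 ⊗ 5) ⊕ (3 ⊕ 10))) = 3

Expand innermost to outermost. Recall ⊕ takes the minimum of its arguments and ⊗ takes their sum. Working out the expression (((-2 ⊗ 9) ⊗ (4 ⊕ 2)) ⊕ ((9 ⊗ 5) ⊕ (3 ⊕ 10))) gives 3.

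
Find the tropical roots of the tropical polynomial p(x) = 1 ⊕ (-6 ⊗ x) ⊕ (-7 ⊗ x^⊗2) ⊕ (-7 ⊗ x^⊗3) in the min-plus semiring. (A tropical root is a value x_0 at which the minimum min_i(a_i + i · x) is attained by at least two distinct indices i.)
Roots: {0, 1, 7}

Each tropical root is a break point of the lower envelope of the lines y = a_i + i · x (there are 4 lines, with slopes 0, 1, ..., 3). Only the lines that attain the minimum somewhere contribute to roots; other lines are dominated. Here the surviving (envelope) indices are i = 3, i = 2, i = 1, i = 0.
Intersections between consecutive envelope lines give the roots: for adjacent envelope indices i < j the intersection is x = (a_i − a_j) / (j − i). Reading off the sorted break points: {0, 1, 7}.
Verification: at each break x_0, at least two indices attain the minimum of min_i(a_i + i · x_0).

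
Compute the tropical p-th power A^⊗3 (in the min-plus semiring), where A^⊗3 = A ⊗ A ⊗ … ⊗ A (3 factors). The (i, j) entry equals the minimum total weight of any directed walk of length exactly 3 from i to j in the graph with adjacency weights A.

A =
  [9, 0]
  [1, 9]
A^⊗3 =
  [10, 1]
  [2, 10]

Each entry (A^⊗3)_ij equals the minimum over all length-3 walks i = v_0 → v_1 → … → v_3 = j of Σ_t A[v_t][v_{t+1}]. For example, for (i, j) = (0, 1) we minimise over 4 possible intermediate vertex sequences; the minimum is 1, attained along the walk 0 → 1 → 0 → 1.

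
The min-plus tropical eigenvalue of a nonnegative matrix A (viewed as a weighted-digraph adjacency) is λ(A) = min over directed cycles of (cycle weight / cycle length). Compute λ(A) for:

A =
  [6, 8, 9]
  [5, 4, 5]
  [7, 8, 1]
λ(A) = 1

Enumerate directed cycles and compute their means (weight / length). Sample:
  cycle 0 → 0: weight = 6, length = 1, mean = 6/1 ≈ 6.000
  cycle 1 → 1: weight = 4, length = 1, mean = 4/1 ≈ 4.000
  cycle 2 → 2: weight = 1, length = 1, mean = 1/1 ≈ 1.000
  cycle 0 → 1 → 0: weight = 13, length = 2, mean = 13/2 ≈ 6.500
  cycle 0 → 2 → 0: weight = 16, length = 2, mean = 16/2 ≈ 8.000
  cycle 1 → 0 → 1: weight = 13, length = 2, mean = 13/2 ≈ 6.500
Minimum mean = 1.000, attained e.g. along the cycle 2 → 2 with weight 1 and length 1. So λ(A) = 1/1 = 1.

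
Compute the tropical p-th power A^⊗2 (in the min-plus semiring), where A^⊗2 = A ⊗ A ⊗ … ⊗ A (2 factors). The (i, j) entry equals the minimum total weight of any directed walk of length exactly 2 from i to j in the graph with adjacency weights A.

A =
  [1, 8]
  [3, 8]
A^⊗2 =
  [2, 9]
  [4, 11]

Each entry (A^⊗2)_ij equals the minimum over all length-2 walks i = v_0 → v_1 → … → v_2 = j of Σ_t A[v_t][v_{t+1}]. For example, for (i, j) = (0, 1) we minimise over 2 possible intermediate vertex sequences; the minimum is 9, attained along the walk 0 → 0 → 1.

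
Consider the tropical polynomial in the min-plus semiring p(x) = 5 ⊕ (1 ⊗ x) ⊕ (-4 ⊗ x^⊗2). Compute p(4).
p(4) = 4

A tropical monomial a ⊗ x^⊗i evaluates to a + i · x. Evaluating each term at x = 4:
  Term 0 contributes 5 + 0 · 4 = 5
  Term 1 contributes 1 + 1 · 4 = 5
  Term 2 contributes -4 + 2 · 4 = 4
p(4) = ⊕ of these = min[5, 5, 4] = 4.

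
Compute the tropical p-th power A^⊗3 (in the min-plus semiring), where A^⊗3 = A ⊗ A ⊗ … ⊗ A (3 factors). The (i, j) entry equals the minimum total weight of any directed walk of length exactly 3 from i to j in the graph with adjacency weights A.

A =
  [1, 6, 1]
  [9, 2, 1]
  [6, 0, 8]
A^⊗3 =
  [3, 2, 2]
  [8, 3, 2]
  [7, 1, 3]

Each entry (A^⊗3)_ij equals the minimum over all length-3 walks i = v_0 → v_1 → … → v_3 = j of Σ_t A[v_t][v_{t+1}]. For example, for (i, j) = (0, 2) we minimise over 9 possible intermediate vertex sequences; the minimum is 2, attained along the walk 0 → 2 → 1 → 2.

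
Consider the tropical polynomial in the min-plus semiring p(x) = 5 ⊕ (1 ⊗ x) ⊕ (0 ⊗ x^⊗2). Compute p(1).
p(1) = 2

A tropical monomial a ⊗ x^⊗i evaluates to a + i · x. Evaluating each term at x = 1:
  Term 0 contributes 5 + 0 · 1 = 5
  Term 1 contributes 1 + 1 · 1 = 2
  Term 2 contributes 0 + 2 · 1 = 2
p(1) = ⊕ of these = min[5, 2, 2] = 2.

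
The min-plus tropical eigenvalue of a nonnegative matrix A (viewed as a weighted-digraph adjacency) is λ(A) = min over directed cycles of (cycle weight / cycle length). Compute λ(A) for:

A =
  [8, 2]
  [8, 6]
λ(A) = 5

Enumerate directed cycles and compute their means (weight / length). Sample:
  cycle 0 → 0: weight = 8, length = 1, mean = 8/1 ≈ 8.000
  cycle 1 → 1: weight = 6, length = 1, mean = 6/1 ≈ 6.000
  cycle 0 → 1 → 0: weight = 10, length = 2, mean = 10/2 ≈ 5.000
  cycle 1 → 0 → 1: weight = 10, length = 2, mean = 10/2 ≈ 5.000
Minimum mean = 5.000, attained e.g. along the cycle 0 → 1 → 0 with weight 10 and length 2. So λ(A) = 10/2 = 5.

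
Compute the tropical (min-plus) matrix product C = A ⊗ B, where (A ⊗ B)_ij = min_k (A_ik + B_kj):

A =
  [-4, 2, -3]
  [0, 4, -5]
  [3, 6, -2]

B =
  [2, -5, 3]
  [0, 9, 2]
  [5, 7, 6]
A ⊗ B =
  [-2, -9, -1]
  [0, -5, 1]
  [3, -2, 4]

Apply the min-plus product entry-by-entry:
  C[0][0] = min over k of (A[0][0] + B[0][0] = -4 + 2 = -2, A[0][1] + B[1][0] = 2 + 0 = 2, A[0][2] + B[2][0] = -3 + 5 = 2) = -2 (attained at k = 0)
  C[0][1] = min over k of (A[0][0] + B[0][1] = -4 + -5 = -9, A[0][1] + B[1][1] = 2 + 9 = 11, A[0][2] + B[2][1] = -3 + 7 = 4) = -9 (attained at k = 0)
  C[0][2] = min over k of (A[0][0] + B[0][2] = -4 + 3 = -1, A[0][1] + B[1][2] = 2 + 2 = 4, A[0][2] + B[2][2] = -3 + 6 = 3) = -1 (attained at k = 0)
  C[1][0] = min over k of (A[1][0] + B[0][0] = 0 + 2 = 2, A[1][1] + B[1][0] = 4 + 0 = 4, A[1][2] + B[2][0] = -5 + 5 = 0) = 0 (attained at k = 2)
  C[1][1] = min over k of (A[1][0] + B[0][1] = 0 + -5 = -5, A[1][1] + B[1][1] = 4 + 9 = 13, A[1][2] + B[2][1] = -5 + 7 = 2) = -5 (attained at k = 0)
  C[1][2] = min over k of (A[1][0] + B[0][2] = 0 + 3 = 3, A[1][1] + B[1][2] = 4 + 2 = 6, A[1][2] + B[2][2] = -5 + 6 = 1) = 1 (attained at k = 2)
  C[2][0] = min over k of (A[2][0] + B[0][0] = 3 + 2 = 5, A[2][1] + B[1][0] = 6 + 0 = 6, A[2][2] + B[2][0] = -2 + 5 = 3) = 3 (attained at k = 2)
  C[2][1] = min over k of (A[2][0] + B[0][1] = 3 + -5 = -2, A[2][1] + B[1][1] = 6 + 9 = 15, A[2][2] + B[2][1] = -2 + 7 = 5) = -2 (attained at k = 0)
  C[2][2] = min over k of (A[2][0] + B[0][2] = 3 + 3 = 6, A[2][1] + B[1][2] = 6 + 2 = 8, A[2][2] + B[2][2] = -2 + 6 = 4) = 4 (attained at k = 2)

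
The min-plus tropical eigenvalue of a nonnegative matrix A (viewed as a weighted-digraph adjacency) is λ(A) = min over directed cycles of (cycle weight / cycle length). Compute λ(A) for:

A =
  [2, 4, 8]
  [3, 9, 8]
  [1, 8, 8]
λ(A) = 2

Enumerate directed cycles and compute their means (weight / length). Sample:
  cycle 0 → 0: weight = 2, length = 1, mean = 2/1 ≈ 2.000
  cycle 1 → 1: weight = 9, length = 1, mean = 9/1 ≈ 9.000
  cycle 2 → 2: weight = 8, length = 1, mean = 8/1 ≈ 8.000
  cycle 0 → 1 → 0: weight = 7, length = 2, mean = 7/2 ≈ 3.500
  cycle 0 → 2 → 0: weight = 9, length = 2, mean = 9/2 ≈ 4.500
  cycle 1 → 0 → 1: weight = 7, length = 2, mean = 7/2 ≈ 3.500
Minimum mean = 2.000, attained e.g. along the cycle 0 → 0 with weight 2 and length 1. So λ(A) = 2/1 = 2.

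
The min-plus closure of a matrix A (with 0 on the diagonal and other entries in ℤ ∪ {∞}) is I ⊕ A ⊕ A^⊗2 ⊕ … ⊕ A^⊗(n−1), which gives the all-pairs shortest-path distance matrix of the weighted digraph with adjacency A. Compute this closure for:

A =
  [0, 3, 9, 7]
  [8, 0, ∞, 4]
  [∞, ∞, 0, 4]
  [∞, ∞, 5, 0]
Closure =
  [0, 3, 9, 7]
  [8, 0, 9, 4]
  [∞, ∞, 0, 4]
  [∞, ∞, 5, 0]

This is the Floyd-Warshall all-pairs shortest-path computation. For each intermediate vertex k = 0, 1, …, 3, update dist[i][j] ← min(dist[i][j], dist[i][k] + dist[k][j]). The final matrix gives, for each (i, j), the minimum total weight of any directed path from i to j (possibly empty when i = j).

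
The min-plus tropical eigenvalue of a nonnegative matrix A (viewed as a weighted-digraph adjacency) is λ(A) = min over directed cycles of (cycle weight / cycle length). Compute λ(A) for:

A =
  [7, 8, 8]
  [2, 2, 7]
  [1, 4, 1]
λ(A) = 1

Enumerate directed cycles and compute their means (weight / length). Sample:
  cycle 0 → 0: weight = 7, length = 1, mean = 7/1 ≈ 7.000
  cycle 1 → 1: weight = 2, length = 1, mean = 2/1 ≈ 2.000
  cycle 2 → 2: weight = 1, length = 1, mean = 1/1 ≈ 1.000
  cycle 0 → 1 → 0: weight = 10, length = 2, mean = 10/2 ≈ 5.000
  cycle 0 → 2 → 0: weight = 9, length = 2, mean = 9/2 ≈ 4.500
  cycle 1 → 0 → 1: weight = 10, length = 2, mean = 10/2 ≈ 5.000
Minimum mean = 1.000, attained e.g. along the cycle 2 → 2 with weight 1 and length 1. So λ(A) = 1/1 = 1.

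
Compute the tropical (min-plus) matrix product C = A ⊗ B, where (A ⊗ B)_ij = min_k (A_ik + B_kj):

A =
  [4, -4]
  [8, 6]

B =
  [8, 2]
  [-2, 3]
A ⊗ B =
  [-6, -1]
  [4, 9]

Apply the min-plus product entry-by-entry:
  C[0][0] = min over k of (A[0][0] + B[0][0] = 4 + 8 = 12, A[0][1] + B[1][0] = -4 + -2 = -6) = -6 (attained at k = 1)
  C[0][1] = min over k of (A[0][0] + B[0][1] = 4 + 2 = 6, A[0][1] + B[1][1] = -4 + 3 = -1) = -1 (attained at k = 1)
  C[1][0] = min over k of (A[1][0] + B[0][0] = 8 + 8 = 16, A[1][1] + B[1][0] = 6 + -2 = 4) = 4 (attained at k = 1)
  C[1][1] = min over k of (A[1][0] + B[0][1] = 8 + 2 = 10, A[1][1] + B[1][1] = 6 + 3 = 9) = 9 (attained at k = 1)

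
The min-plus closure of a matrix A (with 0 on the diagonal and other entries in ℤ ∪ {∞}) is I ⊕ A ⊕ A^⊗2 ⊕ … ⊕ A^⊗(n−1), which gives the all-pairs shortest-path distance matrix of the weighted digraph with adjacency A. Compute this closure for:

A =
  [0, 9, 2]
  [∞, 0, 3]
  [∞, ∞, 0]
Closure =
  [0, 9, 2]
  [∞, 0, 3]
  [∞, ∞, 0]

This is the Floyd-Warshall all-pairs shortest-path computation. For each intermediate vertex k = 0, 1, …, 2, update dist[i][j] ← min(dist[i][j], dist[i][k] + dist[k][j]). The final matrix gives, for each (i, j), the minimum total weight of any directed path from i to j (possibly empty when i = j).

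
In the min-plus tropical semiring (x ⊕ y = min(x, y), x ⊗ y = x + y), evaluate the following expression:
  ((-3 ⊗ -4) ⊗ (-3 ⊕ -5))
((-3 ⊗ -4) ⊗ (-3 ⊕ -5)) = -12

Expand innermost to outermost. Recall ⊕ takes the minimum of its arguments and ⊗ takes their sum. Working out the expression ((-3 ⊗ -4) ⊗ (-3 ⊕ -5)) gives -12.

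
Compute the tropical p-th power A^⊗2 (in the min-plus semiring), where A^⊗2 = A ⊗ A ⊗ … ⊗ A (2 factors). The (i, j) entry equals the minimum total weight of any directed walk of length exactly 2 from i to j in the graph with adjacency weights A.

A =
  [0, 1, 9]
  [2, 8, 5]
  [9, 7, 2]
A^⊗2 =
  [0, 1, 6]
  [2, 3, 7]
  [9, 9, 4]

Each entry (A^⊗2)_ij equals the minimum over all length-2 walks i = v_0 → v_1 → … → v_2 = j of Σ_t A[v_t][v_{t+1}]. For example, for (i, j) = (0, 2) we minimise over 3 possible intermediate vertex sequences; the minimum is 6, attained along the walk 0 → 1 → 2.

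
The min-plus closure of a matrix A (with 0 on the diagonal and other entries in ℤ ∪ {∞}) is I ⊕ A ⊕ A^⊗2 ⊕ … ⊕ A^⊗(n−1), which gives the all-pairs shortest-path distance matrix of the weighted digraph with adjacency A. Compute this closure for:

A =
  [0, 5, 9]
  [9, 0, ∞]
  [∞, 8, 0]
Closure =
  [0, 5, 9]
  [9, 0, 18]
  [17, 8, 0]

This is the Floyd-Warshall all-pairs shortest-path computation. For each intermediate vertex k = 0, 1, …, 2, update dist[i][j] ← min(dist[i][j], dist[i][k] + dist[k][j]). The final matrix gives, for each (i, j), the minimum total weight of any directed path from i to j (possibly empty when i = j).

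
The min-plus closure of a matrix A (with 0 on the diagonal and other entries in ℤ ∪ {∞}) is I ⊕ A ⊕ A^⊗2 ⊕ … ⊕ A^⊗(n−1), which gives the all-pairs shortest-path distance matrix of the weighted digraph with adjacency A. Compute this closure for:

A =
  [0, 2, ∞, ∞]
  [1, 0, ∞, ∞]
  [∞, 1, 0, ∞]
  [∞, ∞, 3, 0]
Closure =
  [0, 2, ∞, ∞]
  [1, 0, ∞, ∞]
  [2, 1, 0, ∞]
  [5, 4, 3, 0]

This is the Floyd-Warshall all-pairs shortest-path computation. For each intermediate vertex k = 0, 1, …, 3, update dist[i][j] ← min(dist[i][j], dist[i][k] + dist[k][j]). The final matrix gives, for each (i, j), the minimum total weight of any directed path from i to j (possibly empty when i = j).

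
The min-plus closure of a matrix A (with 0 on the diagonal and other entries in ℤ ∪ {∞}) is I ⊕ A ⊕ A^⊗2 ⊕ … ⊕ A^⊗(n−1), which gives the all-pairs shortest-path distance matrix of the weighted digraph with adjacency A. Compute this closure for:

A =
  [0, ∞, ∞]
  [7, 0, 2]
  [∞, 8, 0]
Closure =
  [0, ∞, ∞]
  [7, 0, 2]
  [15, 8, 0]

This is the Floyd-Warshall all-pairs shortest-path computation. For each intermediate vertex k = 0, 1, …, 2, update dist[i][j] ← min(dist[i][j], dist[i][k] + dist[k][j]). The final matrix gives, for each (i, j), the minimum total weight of any directed path from i to j (possibly empty when i = j).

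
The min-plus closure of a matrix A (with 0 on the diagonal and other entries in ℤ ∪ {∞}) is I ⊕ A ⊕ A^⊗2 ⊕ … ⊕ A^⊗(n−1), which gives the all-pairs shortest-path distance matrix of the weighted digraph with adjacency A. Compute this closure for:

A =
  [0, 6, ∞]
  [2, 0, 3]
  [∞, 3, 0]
Closure =
  [0, 6, 9]
  [2, 0, 3]
  [5, 3, 0]

This is the Floyd-Warshall all-pairs shortest-path computation. For each intermediate vertex k = 0, 1, …, 2, update dist[i][j] ← min(dist[i][j], dist[i][k] + dist[k][j]). The final matrix gives, for each (i, j), the minimum total weight of any directed path from i to j (possibly empty when i = j).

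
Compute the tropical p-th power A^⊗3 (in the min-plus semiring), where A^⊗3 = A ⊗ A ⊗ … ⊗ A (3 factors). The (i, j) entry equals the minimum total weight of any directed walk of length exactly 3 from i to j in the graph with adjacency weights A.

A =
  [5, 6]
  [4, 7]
A^⊗3 =
  [15, 16]
  [14, 15]

Each entry (A^⊗3)_ij equals the minimum over all length-3 walks i = v_0 → v_1 → … → v_3 = j of Σ_t A[v_t][v_{t+1}]. For example, for (i, j) = (0, 1) we minimise over 4 possible intermediate vertex sequences; the minimum is 16, attained along the walk 0 → 0 → 0 → 1.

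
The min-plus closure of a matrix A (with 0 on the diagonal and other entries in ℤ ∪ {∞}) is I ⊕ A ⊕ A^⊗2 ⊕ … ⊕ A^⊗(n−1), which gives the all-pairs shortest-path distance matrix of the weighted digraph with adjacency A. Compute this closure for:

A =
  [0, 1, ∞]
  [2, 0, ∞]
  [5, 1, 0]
Closure =
  [0, 1, ∞]
  [2, 0, ∞]
  [3, 1, 0]

This is the Floyd-Warshall all-pairs shortest-path computation. For each intermediate vertex k = 0, 1, …, 2, update dist[i][j] ← min(dist[i][j], dist[i][k] + dist[k][j]). The final matrix gives, for each (i, j), the minimum total weight of any directed path from i to j (possibly empty when i = j).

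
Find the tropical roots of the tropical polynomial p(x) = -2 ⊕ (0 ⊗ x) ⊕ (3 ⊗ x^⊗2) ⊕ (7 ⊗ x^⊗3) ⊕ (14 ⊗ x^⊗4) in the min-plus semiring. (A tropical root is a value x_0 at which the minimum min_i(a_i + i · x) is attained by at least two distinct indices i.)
Roots: {-7, -4, -3, -2}

Each tropical root is a break point of the lower envelope of the lines y = a_i + i · x (there are 5 lines, with slopes 0, 1, ..., 4). Only the lines that attain the minimum somewhere contribute to roots; other lines are dominated. Here the surviving (envelope) indices are i = 4, i = 3, i = 2, i = 1, i = 0.
Intersections between consecutive envelope lines give the roots: for adjacent envelope indices i < j the intersection is x = (a_i − a_j) / (j − i). Reading off the sorted break points: {-7, -4, -3, -2}.
Verification: at each break x_0, at least two indices attain the minimum of min_i(a_i + i · x_0).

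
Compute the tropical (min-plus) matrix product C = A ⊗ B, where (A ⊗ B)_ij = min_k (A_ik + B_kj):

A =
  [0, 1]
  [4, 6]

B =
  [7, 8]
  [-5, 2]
A ⊗ B =
  [-4, 3]
  [1, 8]

Apply the min-plus product entry-by-entry:
  C[0][0] = min over k of (A[0][0] + B[0][0] = 0 + 7 = 7, A[0][1] + B[1][0] = 1 + -5 = -4) = -4 (attained at k = 1)
  C[0][1] = min over k of (A[0][0] + B[0][1] = 0 + 8 = 8, A[0][1] + B[1][1] = 1 + 2 = 3) = 3 (attained at k = 1)
  C[1][0] = min over k of (A[1][0] + B[0][0] = 4 + 7 = 11, A[1][1] + B[1][0] = 6 + -5 = 1) = 1 (attained at k = 1)
  C[1][1] = min over k of (A[1][0] + B[0][1] = 4 + 8 = 12, A[1][1] + B[1][1] = 6 + 2 = 8) = 8 (attained at k = 1)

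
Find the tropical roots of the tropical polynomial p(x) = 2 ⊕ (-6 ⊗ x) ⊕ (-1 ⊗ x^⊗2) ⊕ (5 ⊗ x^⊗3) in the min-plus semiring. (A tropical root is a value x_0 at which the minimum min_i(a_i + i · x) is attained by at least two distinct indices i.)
Roots: {-6, -5, 8}

Each tropical root is a break point of the lower envelope of the lines y = a_i + i · x (there are 4 lines, with slopes 0, 1, ..., 3). Only the lines that attain the minimum somewhere contribute to roots; other lines are dominated. Here the surviving (envelope) indices are i = 3, i = 2, i = 1, i = 0.
Intersections between consecutive envelope lines give the roots: for adjacent envelope indices i < j the intersection is x = (a_i − a_j) / (j − i). Reading off the sorted break points: {-6, -5, 8}.
Verification: at each break x_0, at least two indices attain the minimum of min_i(a_i + i · x_0).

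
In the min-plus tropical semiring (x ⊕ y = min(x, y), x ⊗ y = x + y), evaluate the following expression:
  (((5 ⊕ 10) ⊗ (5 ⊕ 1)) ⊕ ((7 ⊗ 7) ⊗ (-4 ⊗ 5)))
(((5 ⊕ 10) ⊗ (5 ⊕ 1)) ⊕ ((7 ⊗ 7) ⊗ (-4 ⊗ 5))) = 6

Expand innermost to outermost. Recall ⊕ takes the minimum of its arguments and ⊗ takes their sum. Working out the expression (((5 ⊕ 10) ⊗ (5 ⊕ 1)) ⊕ ((7 ⊗ 7) ⊗ (-4 ⊗ 5))) gives 6.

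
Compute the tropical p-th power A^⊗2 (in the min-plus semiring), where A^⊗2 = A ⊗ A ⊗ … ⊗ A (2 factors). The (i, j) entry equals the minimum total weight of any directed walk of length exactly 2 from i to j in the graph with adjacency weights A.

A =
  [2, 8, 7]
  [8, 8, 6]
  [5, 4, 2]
A^⊗2 =
  [4, 10, 9]
  [10, 10, 8]
  [7, 6, 4]

Each entry (A^⊗2)_ij equals the minimum over all length-2 walks i = v_0 → v_1 → … → v_2 = j of Σ_t A[v_t][v_{t+1}]. For example, for (i, j) = (0, 2) we minimise over 3 possible intermediate vertex sequences; the minimum is 9, attained along the walk 0 → 0 → 2.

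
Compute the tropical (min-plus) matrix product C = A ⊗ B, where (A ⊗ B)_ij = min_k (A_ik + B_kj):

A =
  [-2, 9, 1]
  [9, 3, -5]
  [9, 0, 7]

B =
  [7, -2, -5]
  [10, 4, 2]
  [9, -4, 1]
A ⊗ B =
  [5, -4, -7]
  [4, -9, -4]
  [10, 3, 2]

Apply the min-plus product entry-by-entry:
  C[0][0] = min over k of (A[0][0] + B[0][0] = -2 + 7 = 5, A[0][1] + B[1][0] = 9 + 10 = 19, A[0][2] + B[2][0] = 1 + 9 = 10) = 5 (attained at k = 0)
  C[0][1] = min over k of (A[0][0] + B[0][1] = -2 + -2 = -4, A[0][1] + B[1][1] = 9 + 4 = 13, A[0][2] + B[2][1] = 1 + -4 = -3) = -4 (attained at k = 0)
  C[0][2] = min over k of (A[0][0] + B[0][2] = -2 + -5 = -7, A[0][1] + B[1][2] = 9 + 2 = 11, A[0][2] + B[2][2] = 1 + 1 = 2) = -7 (attained at k = 0)
  C[1][0] = min over k of (A[1][0] + B[0][0] = 9 + 7 = 16, A[1][1] + B[1][0] = 3 + 10 = 13, A[1][2] + B[2][0] = -5 + 9 = 4) = 4 (attained at k = 2)
  C[1][1] = min over k of (A[1][0] + B[0][1] = 9 + -2 = 7, A[1][1] + B[1][1] = 3 + 4 = 7, A[1][2] + B[2][1] = -5 + -4 = -9) = -9 (attained at k = 2)
  C[1][2] = min over k of (A[1][0] + B[0][2] = 9 + -5 = 4, A[1][1] + B[1][2] = 3 + 2 = 5, A[1][2] + B[2][2] = -5 + 1 = -4) = -4 (attained at k = 2)
  C[2][0] = min over k of (A[2][0] + B[0][0] = 9 + 7 = 16, A[2][1] + B[1][0] = 0 + 10 = 10, A[2][2] + B[2][0] = 7 + 9 = 16) = 10 (attained at k = 1)
  C[2][1] = min over k of (A[2][0] + B[0][1] = 9 + -2 = 7, A[2][1] + B[1][1] = 0 + 4 = 4, A[2][2] + B[2][1] = 7 + -4 = 3) = 3 (attained at k = 2)
  C[2][2] = min over k of (A[2][0] + B[0][2] = 9 + -5 = 4, A[2][1] + B[1][2] = 0 + 2 = 2, A[2][2] + B[2][2] = 7 + 1 = 8) = 2 (attained at k = 1)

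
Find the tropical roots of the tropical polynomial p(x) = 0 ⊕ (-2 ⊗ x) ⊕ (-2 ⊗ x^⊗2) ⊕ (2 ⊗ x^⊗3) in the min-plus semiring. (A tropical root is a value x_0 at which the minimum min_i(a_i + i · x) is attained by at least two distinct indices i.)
Roots: {-4, 0, 2}

Each tropical root is a break point of the lower envelope of the lines y = a_i + i · x (there are 4 lines, with slopes 0, 1, ..., 3). Only the lines that attain the minimum somewhere contribute to roots; other lines are dominated. Here the surviving (envelope) indices are i = 3, i = 2, i = 1, i = 0.
Intersections between consecutive envelope lines give the roots: for adjacent envelope indices i < j the intersection is x = (a_i − a_j) / (j − i). Reading off the sorted break points: {-4, 0, 2}.
Verification: at each break x_0, at least two indices attain the minimum of min_i(a_i + i · x_0).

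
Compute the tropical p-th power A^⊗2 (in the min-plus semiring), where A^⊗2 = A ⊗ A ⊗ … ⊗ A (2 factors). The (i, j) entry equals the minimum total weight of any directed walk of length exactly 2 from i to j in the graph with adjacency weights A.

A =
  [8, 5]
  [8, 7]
A^⊗2 =
  [13, 12]
  [15, 13]

Each entry (A^⊗2)_ij equals the minimum over all length-2 walks i = v_0 → v_1 → … → v_2 = j of Σ_t A[v_t][v_{t+1}]. For example, for (i, j) = (0, 1) we minimise over 2 possible intermediate vertex sequences; the minimum is 12, attained along the walk 0 → 1 → 1.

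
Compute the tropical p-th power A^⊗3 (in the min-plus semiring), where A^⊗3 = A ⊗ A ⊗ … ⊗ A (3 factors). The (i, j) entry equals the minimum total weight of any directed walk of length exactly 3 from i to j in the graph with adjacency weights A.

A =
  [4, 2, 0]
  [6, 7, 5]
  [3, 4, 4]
A^⊗3 =
  [7, 5, 3]
  [9, 10, 8]
  [6, 7, 7]

Each entry (A^⊗3)_ij equals the minimum over all length-3 walks i = v_0 → v_1 → … → v_3 = j of Σ_t A[v_t][v_{t+1}]. For example, for (i, j) = (0, 2) we minimise over 9 possible intermediate vertex sequences; the minimum is 3, attained along the walk 0 → 2 → 0 → 2.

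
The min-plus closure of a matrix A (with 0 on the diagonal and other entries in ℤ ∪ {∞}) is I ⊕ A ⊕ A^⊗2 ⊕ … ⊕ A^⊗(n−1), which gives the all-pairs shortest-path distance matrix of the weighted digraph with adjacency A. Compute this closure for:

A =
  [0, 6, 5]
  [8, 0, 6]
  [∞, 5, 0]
Closure =
  [0, 6, 5]
  [8, 0, 6]
  [13, 5, 0]

This is the Floyd-Warshall all-pairs shortest-path computation. For each intermediate vertex k = 0, 1, …, 2, update dist[i][j] ← min(dist[i][j], dist[i][k] + dist[k][j]). The final matrix gives, for each (i, j), the minimum total weight of any directed path from i to j (possibly empty when i = j).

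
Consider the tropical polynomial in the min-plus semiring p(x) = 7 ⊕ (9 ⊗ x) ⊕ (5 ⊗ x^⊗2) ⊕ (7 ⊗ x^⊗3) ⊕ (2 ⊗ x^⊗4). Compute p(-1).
p(-1) = -2

A tropical monomial a ⊗ x^⊗i evaluates to a + i · x. Evaluating each term at x = -1:
  Term 0 contributes 7 + 0 · -1 = 7
  Term 1 contributes 9 + 1 · -1 = 8
  Term 2 contributes 5 + 2 · -1 = 3
  Term 3 contributes 7 + 3 · -1 = 4
  Term 4 contributes 2 + 4 · -1 = -2
p(-1) = ⊕ of these = min[7, 8, 3, 4, -2] = -2.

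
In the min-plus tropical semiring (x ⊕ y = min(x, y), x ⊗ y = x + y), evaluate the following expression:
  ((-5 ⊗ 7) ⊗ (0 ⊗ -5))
((-5 ⊗ 7) ⊗ (0 ⊗ -5)) = -3

Expand innermost to outermost. Recall ⊕ takes the minimum of its arguments and ⊗ takes their sum. Working out the expression ((-5 ⊗ 7) ⊗ (0 ⊗ -5)) gives -3.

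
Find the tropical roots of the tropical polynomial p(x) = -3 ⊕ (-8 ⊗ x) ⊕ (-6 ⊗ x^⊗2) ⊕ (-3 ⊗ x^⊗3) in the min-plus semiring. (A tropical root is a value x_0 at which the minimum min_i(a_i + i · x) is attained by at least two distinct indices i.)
Roots: {-3, -2, 5}

Each tropical root is a break point of the lower envelope of the lines y = a_i + i · x (there are 4 lines, with slopes 0, 1, ..., 3). Only the lines that attain the minimum somewhere contribute to roots; other lines are dominated. Here the surviving (envelope) indices are i = 3, i = 2, i = 1, i = 0.
Intersections between consecutive envelope lines give the roots: for adjacent envelope indices i < j the intersection is x = (a_i − a_j) / (j − i). Reading off the sorted break points: {-3, -2, 5}.
Verification: at each break x_0, at least two indices attain the minimum of min_i(a_i + i · x_0).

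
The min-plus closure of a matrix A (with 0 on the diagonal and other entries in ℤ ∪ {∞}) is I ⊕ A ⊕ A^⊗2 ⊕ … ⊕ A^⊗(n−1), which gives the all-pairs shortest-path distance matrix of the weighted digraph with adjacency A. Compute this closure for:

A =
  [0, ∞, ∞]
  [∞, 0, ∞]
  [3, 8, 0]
Closure =
  [0, ∞, ∞]
  [∞, 0, ∞]
  [3, 8, 0]

This is the Floyd-Warshall all-pairs shortest-path computation. For each intermediate vertex k = 0, 1, …, 2, update dist[i][j] ← min(dist[i][j], dist[i][k] + dist[k][j]). The final matrix gives, for each (i, j), the minimum total weight of any directed path from i to j (possibly empty when i = j).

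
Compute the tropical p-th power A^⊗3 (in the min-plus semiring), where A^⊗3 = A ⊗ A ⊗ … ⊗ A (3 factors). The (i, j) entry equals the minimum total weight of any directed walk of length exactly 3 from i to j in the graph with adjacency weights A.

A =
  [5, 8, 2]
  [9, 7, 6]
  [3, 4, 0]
A^⊗3 =
  [5, 6, 2]
  [9, 10, 6]
  [3, 4, 0]

Each entry (A^⊗3)_ij equals the minimum over all length-3 walks i = v_0 → v_1 → … → v_3 = j of Σ_t A[v_t][v_{t+1}]. For example, for (i, j) = (0, 2) we minimise over 9 possible intermediate vertex sequences; the minimum is 2, attained along the walk 0 → 2 → 2 → 2.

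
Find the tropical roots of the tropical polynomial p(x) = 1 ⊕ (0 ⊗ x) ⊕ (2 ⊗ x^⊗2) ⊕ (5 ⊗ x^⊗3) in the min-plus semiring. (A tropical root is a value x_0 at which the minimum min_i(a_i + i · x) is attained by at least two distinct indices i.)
Roots: {-3, -2, 1}

Each tropical root is a break point of the lower envelope of the lines y = a_i + i · x (there are 4 lines, with slopes 0, 1, ..., 3). Only the lines that attain the minimum somewhere contribute to roots; other lines are dominated. Here the surviving (envelope) indices are i = 3, i = 2, i = 1, i = 0.
Intersections between consecutive envelope lines give the roots: for adjacent envelope indices i < j the intersection is x = (a_i − a_j) / (j − i). Reading off the sorted break points: {-3, -2, 1}.
Verification: at each break x_0, at least two indices attain the minimum of min_i(a_i + i · x_0).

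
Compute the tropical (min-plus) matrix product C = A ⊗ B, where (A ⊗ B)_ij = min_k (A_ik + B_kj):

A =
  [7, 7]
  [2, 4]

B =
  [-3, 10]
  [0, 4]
A ⊗ B =
  [4, 11]
  [-1, 8]

Apply the min-plus product entry-by-entry:
  C[0][0] = min over k of (A[0][0] + B[0][0] = 7 + -3 = 4, A[0][1] + B[1][0] = 7 + 0 = 7) = 4 (attained at k = 0)
  C[0][1] = min over k of (A[0][0] + B[0][1] = 7 + 10 = 17, A[0][1] + B[1][1] = 7 + 4 = 11) = 11 (attained at k = 1)
  C[1][0] = min over k of (A[1][0] + B[0][0] = 2 + -3 = -1, A[1][1] + B[1][0] = 4 + 0 = 4) = -1 (attained at k = 0)
  C[1][1] = min over k of (A[1][0] + B[0][1] = 2 + 10 = 12, A[1][1] + B[1][1] = 4 + 4 = 8) = 8 (attained at k = 1)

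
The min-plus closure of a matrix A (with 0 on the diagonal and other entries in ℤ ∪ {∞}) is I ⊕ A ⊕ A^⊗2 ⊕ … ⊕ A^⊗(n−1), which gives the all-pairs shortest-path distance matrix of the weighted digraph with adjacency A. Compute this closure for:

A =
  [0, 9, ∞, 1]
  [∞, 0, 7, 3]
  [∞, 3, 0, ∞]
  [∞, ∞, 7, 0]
Closure =
  [0, 9, 8, 1]
  [∞, 0, 7, 3]
  [∞, 3, 0, 6]
  [∞, 10, 7, 0]

This is the Floyd-Warshall all-pairs shortest-path computation. For each intermediate vertex k = 0, 1, …, 3, update dist[i][j] ← min(dist[i][j], dist[i][k] + dist[k][j]). The final matrix gives, for each (i, j), the minimum total weight of any directed path from i to j (possibly empty when i = j).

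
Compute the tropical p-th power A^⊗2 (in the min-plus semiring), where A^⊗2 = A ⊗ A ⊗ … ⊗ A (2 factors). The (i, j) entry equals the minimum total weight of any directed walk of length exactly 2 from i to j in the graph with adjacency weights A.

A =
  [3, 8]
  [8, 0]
A^⊗2 =
  [6, 8]
  [8, 0]

Each entry (A^⊗2)_ij equals the minimum over all length-2 walks i = v_0 → v_1 → … → v_2 = j of Σ_t A[v_t][v_{t+1}]. For example, for (i, j) = (0, 1) we minimise over 2 possible intermediate vertex sequences; the minimum is 8, attained along the walk 0 → 1 → 1.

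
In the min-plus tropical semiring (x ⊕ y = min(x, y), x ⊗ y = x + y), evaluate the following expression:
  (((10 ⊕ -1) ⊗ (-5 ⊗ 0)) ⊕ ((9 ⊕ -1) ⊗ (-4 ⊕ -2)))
(((10 ⊕ -1) ⊗ (-5 ⊗ 0)) ⊕ ((9 ⊕ -1) ⊗ (-4 ⊕ -2))) = -6

Expand innermost to outermost. Recall ⊕ takes the minimum of its arguments and ⊗ takes their sum. Working out the expression (((10 ⊕ -1) ⊗ (-5 ⊗ 0)) ⊕ ((9 ⊕ -1) ⊗ (-4 ⊕ -2))) gives -6.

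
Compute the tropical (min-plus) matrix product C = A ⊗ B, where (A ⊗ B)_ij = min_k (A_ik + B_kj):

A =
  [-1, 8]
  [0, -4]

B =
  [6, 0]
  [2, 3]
A ⊗ B =
  [5, -1]
  [-2, -1]

Apply the min-plus product entry-by-entry:
  C[0][0] = min over k of (A[0][0] + B[0][0] = -1 + 6 = 5, A[0][1] + B[1][0] = 8 + 2 = 10) = 5 (attained at k = 0)
  C[0][1] = min over k of (A[0][0] + B[0][1] = -1 + 0 = -1, A[0][1] + B[1][1] = 8 + 3 = 11) = -1 (attained at k = 0)
  C[1][0] = min over k of (A[1][0] + B[0][0] = 0 + 6 = 6, A[1][1] + B[1][0] = -4 + 2 = -2) = -2 (attained at k = 1)
  C[1][1] = min over k of (A[1][0] + B[0][1] = 0 + 0 = 0, A[1][1] + B[1][1] = -4 + 3 = -1) = -1 (attained at k = 1)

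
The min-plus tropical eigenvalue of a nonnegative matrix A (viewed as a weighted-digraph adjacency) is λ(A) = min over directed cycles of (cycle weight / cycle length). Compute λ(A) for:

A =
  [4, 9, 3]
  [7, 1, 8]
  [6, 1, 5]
λ(A) = 1

Enumerate directed cycles and compute their means (weight / length). Sample:
  cycle 0 → 0: weight = 4, length = 1, mean = 4/1 ≈ 4.000
  cycle 1 → 1: weight = 1, length = 1, mean = 1/1 ≈ 1.000
  cycle 2 → 2: weight = 5, length = 1, mean = 5/1 ≈ 5.000
  cycle 0 → 1 → 0: weight = 16, length = 2, mean = 16/2 ≈ 8.000
  cycle 0 → 2 → 0: weight = 9, length = 2, mean = 9/2 ≈ 4.500
  cycle 1 → 0 → 1: weight = 16, length = 2, mean = 16/2 ≈ 8.000
Minimum mean = 1.000, attained e.g. along the cycle 1 → 1 with weight 1 and length 1. So λ(A) = 1/1 = 1.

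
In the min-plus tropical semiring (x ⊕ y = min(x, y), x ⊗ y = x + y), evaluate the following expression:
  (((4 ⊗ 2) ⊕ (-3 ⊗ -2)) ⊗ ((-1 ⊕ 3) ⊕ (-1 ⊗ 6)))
(((4 ⊗ 2) ⊕ (-3 ⊗ -2)) ⊗ ((-1 ⊕ 3) ⊕ (-1 ⊗ 6))) = -6

Expand innermost to outermost. Recall ⊕ takes the minimum of its arguments and ⊗ takes their sum. Working out the expression (((4 ⊗ 2) ⊕ (-3 ⊗ -2)) ⊗ ((-1 ⊕ 3) ⊕ (-1 ⊗ 6))) gives -6.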